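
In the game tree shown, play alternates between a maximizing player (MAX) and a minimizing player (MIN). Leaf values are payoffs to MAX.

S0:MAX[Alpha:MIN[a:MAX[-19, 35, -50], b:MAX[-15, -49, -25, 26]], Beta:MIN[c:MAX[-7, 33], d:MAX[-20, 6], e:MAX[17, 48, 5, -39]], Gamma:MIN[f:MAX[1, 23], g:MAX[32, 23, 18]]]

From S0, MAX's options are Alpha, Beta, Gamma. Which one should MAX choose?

a (MAX): max(-19, 35, -50) = 35
b (MAX): max(-15, -49, -25, 26) = 26
Alpha (MIN): min(35, 26) = 26
c (MAX): max(-7, 33) = 33
d (MAX): max(-20, 6) = 6
e (MAX): max(17, 48, 5, -39) = 48
Beta (MIN): min(33, 6, 48) = 6
f (MAX): max(1, 23) = 23
g (MAX): max(32, 23, 18) = 32
Gamma (MIN): min(23, 32) = 23
S0 (MAX): max(26, 6, 23) = 26
MAX at S0 wants the highest of {Alpha=26, Beta=6, Gamma=23}, so chooses Alpha.

Alpha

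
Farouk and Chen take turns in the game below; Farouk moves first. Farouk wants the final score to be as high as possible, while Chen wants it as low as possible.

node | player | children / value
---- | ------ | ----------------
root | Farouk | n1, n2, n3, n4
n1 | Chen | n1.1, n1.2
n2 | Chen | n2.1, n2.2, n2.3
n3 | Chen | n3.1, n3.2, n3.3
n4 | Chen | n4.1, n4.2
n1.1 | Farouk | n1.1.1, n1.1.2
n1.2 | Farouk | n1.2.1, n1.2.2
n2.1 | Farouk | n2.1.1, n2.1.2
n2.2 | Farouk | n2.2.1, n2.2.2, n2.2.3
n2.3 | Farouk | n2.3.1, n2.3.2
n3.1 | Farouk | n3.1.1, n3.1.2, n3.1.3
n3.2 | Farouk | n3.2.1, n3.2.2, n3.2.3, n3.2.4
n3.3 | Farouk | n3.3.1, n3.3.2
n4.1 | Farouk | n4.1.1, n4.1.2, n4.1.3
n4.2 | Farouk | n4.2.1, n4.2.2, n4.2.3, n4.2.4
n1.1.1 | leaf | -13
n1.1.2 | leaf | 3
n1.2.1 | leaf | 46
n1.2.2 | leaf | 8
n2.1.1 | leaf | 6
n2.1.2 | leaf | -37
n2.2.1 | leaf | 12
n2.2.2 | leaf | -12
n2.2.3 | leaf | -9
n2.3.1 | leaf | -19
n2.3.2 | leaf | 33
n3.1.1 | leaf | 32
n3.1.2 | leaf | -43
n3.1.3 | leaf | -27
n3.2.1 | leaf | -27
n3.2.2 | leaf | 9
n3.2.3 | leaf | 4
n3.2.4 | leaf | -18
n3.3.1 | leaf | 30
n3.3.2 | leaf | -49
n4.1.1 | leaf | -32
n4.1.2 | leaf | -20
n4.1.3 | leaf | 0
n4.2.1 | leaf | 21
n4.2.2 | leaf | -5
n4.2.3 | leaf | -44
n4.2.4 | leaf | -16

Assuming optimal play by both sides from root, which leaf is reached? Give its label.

n3.2.2

n1.1 (Farouk): max(-13, 3) = 3
n1.2 (Farouk): max(46, 8) = 46
n1 (Chen): min(3, 46) = 3
n2.1 (Farouk): max(6, -37) = 6
n2.2 (Farouk): max(12, -12, -9) = 12
n2.3 (Farouk): max(-19, 33) = 33
n2 (Chen): min(6, 12, 33) = 6
n3.1 (Farouk): max(32, -43, -27) = 32
n3.2 (Farouk): max(-27, 9, 4, -18) = 9
n3.3 (Farouk): max(30, -49) = 30
n3 (Chen): min(32, 9, 30) = 9
n4.1 (Farouk): max(-32, -20, 0) = 0
n4.2 (Farouk): max(21, -5, -44, -16) = 21
n4 (Chen): min(0, 21) = 0
root (Farouk): max(3, 6, 9, 0) = 9
At root, Farouk picks n3 (highest: 9).
At n3, Chen picks n3.2 (lowest: 9).
At n3.2, Farouk picks n3.2.2 (highest: 9).
Terminal value 9.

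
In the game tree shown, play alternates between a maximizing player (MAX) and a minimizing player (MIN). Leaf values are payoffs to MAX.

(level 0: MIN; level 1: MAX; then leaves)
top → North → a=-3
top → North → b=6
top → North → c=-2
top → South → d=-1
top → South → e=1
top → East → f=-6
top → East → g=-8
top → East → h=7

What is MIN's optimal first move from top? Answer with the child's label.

North (MAX): max(-3, 6, -2) = 6
South (MAX): max(-1, 1) = 1
East (MAX): max(-6, -8, 7) = 7
top (MIN): min(6, 1, 7) = 1
MIN at top wants the lowest of {North=6, South=1, East=7}, so chooses South.

South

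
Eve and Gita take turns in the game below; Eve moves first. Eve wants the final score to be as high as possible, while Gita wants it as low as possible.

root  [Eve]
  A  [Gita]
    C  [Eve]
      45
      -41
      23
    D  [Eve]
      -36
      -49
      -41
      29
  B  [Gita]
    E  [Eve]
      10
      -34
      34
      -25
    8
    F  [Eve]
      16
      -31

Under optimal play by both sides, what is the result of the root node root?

29

C (Eve): max(45, -41, 23) = 45
D (Eve): max(-36, -49, -41, 29) = 29
A (Gita): min(45, 29) = 29
E (Eve): max(10, -34, 34, -25) = 34
F (Eve): max(16, -31) = 16
B (Gita): min(34, 8, 16) = 8
root (Eve): max(29, 8) = 29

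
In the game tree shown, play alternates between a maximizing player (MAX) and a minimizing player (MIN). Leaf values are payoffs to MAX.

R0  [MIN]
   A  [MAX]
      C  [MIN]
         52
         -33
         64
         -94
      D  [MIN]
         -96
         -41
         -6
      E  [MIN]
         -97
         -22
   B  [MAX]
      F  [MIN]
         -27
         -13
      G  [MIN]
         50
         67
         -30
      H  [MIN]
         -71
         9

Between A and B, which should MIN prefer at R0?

C (MIN): min(52, -33, 64, -94) = -94
D (MIN): min(-96, -41, -6) = -96
E (MIN): min(-97, -22) = -97
A (MAX): max(-94, -96, -97) = -94
F (MIN): min(-27, -13) = -27
G (MIN): min(50, 67, -30) = -30
H (MIN): min(-71, 9) = -71
B (MAX): max(-27, -30, -71) = -27
MIN prefers the lower value; A=-94, B=-27. A is better since -94 < -27.

A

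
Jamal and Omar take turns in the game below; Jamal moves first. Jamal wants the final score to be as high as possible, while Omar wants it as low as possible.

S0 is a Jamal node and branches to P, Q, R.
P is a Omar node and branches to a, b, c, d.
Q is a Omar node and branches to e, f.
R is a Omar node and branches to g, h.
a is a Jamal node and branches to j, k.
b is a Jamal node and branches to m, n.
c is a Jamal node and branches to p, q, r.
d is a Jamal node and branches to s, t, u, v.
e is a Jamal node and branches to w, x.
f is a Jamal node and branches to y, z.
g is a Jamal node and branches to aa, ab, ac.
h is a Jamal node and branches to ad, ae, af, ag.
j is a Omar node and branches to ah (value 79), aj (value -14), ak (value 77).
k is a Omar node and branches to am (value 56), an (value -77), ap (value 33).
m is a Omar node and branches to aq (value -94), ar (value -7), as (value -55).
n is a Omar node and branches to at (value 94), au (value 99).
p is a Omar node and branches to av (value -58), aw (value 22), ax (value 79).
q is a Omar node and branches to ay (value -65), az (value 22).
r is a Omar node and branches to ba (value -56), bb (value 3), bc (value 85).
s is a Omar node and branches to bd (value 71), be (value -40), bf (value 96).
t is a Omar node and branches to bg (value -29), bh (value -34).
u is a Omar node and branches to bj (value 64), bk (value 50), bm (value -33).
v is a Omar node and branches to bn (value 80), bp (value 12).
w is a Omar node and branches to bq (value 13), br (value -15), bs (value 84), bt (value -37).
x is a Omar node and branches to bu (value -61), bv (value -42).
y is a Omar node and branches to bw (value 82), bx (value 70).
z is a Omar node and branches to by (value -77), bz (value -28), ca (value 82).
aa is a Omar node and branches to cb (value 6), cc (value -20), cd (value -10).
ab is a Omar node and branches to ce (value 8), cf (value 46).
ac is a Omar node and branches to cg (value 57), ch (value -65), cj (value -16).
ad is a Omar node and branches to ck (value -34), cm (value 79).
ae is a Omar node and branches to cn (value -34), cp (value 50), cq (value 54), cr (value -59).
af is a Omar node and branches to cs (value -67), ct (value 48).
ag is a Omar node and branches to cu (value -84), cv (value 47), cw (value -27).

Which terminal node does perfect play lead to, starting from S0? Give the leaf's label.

ck

j (Omar): min(79, -14, 77) = -14
k (Omar): min(56, -77, 33) = -77
a (Jamal): max(-14, -77) = -14
m (Omar): min(-94, -7, -55) = -94
n (Omar): min(94, 99) = 94
b (Jamal): max(-94, 94) = 94
p (Omar): min(-58, 22, 79) = -58
q (Omar): min(-65, 22) = -65
r (Omar): min(-56, 3, 85) = -56
c (Jamal): max(-58, -65, -56) = -56
s (Omar): min(71, -40, 96) = -40
t (Omar): min(-29, -34) = -34
u (Omar): min(64, 50, -33) = -33
v (Omar): min(80, 12) = 12
d (Jamal): max(-40, -34, -33, 12) = 12
P (Omar): min(-14, 94, -56, 12) = -56
w (Omar): min(13, -15, 84, -37) = -37
x (Omar): min(-61, -42) = -61
e (Jamal): max(-37, -61) = -37
y (Omar): min(82, 70) = 70
z (Omar): min(-77, -28, 82) = -77
f (Jamal): max(70, -77) = 70
Q (Omar): min(-37, 70) = -37
aa (Omar): min(6, -20, -10) = -20
ab (Omar): min(8, 46) = 8
ac (Omar): min(57, -65, -16) = -65
g (Jamal): max(-20, 8, -65) = 8
ad (Omar): min(-34, 79) = -34
ae (Omar): min(-34, 50, 54, -59) = -59
af (Omar): min(-67, 48) = -67
ag (Omar): min(-84, 47, -27) = -84
h (Jamal): max(-34, -59, -67, -84) = -34
R (Omar): min(8, -34) = -34
S0 (Jamal): max(-56, -37, -34) = -34
At S0, Jamal picks R (highest: -34).
At R, Omar picks h (lowest: -34).
At h, Jamal picks ad (highest: -34).
At ad, Omar picks ck (lowest: -34).
Terminal value -34.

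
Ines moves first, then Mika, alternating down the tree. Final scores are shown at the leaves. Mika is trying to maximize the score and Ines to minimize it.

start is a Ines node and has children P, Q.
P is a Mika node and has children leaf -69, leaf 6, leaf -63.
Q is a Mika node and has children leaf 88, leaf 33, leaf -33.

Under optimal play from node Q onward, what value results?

88

Q (Mika): max(88, 33, -33) = 88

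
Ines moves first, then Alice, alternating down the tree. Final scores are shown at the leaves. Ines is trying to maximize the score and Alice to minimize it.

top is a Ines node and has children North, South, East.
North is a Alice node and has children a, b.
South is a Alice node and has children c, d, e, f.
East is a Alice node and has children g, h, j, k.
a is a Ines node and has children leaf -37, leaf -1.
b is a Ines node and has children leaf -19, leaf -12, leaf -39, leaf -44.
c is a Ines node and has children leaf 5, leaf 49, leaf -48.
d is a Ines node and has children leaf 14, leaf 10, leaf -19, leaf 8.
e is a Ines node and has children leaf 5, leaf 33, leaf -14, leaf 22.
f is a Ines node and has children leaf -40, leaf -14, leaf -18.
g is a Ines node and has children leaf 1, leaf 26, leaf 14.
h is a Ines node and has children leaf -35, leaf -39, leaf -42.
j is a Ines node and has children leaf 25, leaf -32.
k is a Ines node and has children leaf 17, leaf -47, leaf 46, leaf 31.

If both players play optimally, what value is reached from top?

a (Ines): max(-37, -1) = -1
b (Ines): max(-19, -12, -39, -44) = -12
North (Alice): min(-1, -12) = -12
c (Ines): max(5, 49, -48) = 49
d (Ines): max(14, 10, -19, 8) = 14
e (Ines): max(5, 33, -14, 22) = 33
f (Ines): max(-40, -14, -18) = -14
South (Alice): min(49, 14, 33, -14) = -14
g (Ines): max(1, 26, 14) = 26
h (Ines): max(-35, -39, -42) = -35
j (Ines): max(25, -32) = 25
k (Ines): max(17, -47, 46, 31) = 46
East (Alice): min(26, -35, 25, 46) = -35
top (Ines): max(-12, -14, -35) = -12

-12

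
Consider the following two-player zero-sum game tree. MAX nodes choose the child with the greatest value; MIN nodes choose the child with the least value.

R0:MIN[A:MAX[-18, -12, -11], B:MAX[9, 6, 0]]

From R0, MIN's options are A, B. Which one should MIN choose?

A

A (MAX): max(-18, -12, -11) = -11
B (MAX): max(9, 6, 0) = 9
R0 (MIN): min(-11, 9) = -11
MIN at R0 wants the lowest of {A=-11, B=9}, so chooses A.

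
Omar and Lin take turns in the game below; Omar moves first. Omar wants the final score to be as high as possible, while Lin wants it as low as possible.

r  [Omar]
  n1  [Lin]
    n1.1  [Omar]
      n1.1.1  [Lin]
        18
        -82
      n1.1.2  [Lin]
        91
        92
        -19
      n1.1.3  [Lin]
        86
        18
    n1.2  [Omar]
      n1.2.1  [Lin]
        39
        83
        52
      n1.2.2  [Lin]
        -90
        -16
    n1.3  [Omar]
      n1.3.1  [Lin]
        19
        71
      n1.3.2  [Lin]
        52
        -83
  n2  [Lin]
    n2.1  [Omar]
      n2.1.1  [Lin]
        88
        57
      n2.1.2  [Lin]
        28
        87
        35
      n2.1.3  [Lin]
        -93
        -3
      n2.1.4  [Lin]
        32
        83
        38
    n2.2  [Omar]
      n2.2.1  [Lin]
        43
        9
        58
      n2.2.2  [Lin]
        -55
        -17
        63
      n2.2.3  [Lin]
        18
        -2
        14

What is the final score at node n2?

n2.1.1 (Lin): min(88, 57) = 57
n2.1.2 (Lin): min(28, 87, 35) = 28
n2.1.3 (Lin): min(-93, -3) = -93
n2.1.4 (Lin): min(32, 83, 38) = 32
n2.1 (Omar): max(57, 28, -93, 32) = 57
n2.2.1 (Lin): min(43, 9, 58) = 9
n2.2.2 (Lin): min(-55, -17, 63) = -55
n2.2.3 (Lin): min(18, -2, 14) = -2
n2.2 (Omar): max(9, -55, -2) = 9
n2 (Lin): min(57, 9) = 9

9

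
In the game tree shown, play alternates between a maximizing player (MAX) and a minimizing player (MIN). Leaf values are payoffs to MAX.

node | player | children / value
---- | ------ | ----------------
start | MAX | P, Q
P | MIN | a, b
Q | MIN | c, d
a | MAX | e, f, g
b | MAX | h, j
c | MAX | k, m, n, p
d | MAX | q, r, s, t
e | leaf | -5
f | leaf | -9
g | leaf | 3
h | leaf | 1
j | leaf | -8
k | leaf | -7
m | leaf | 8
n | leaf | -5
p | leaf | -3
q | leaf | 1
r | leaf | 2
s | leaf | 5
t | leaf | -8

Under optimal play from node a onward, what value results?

3

a (MAX): max(-5, -9, 3) = 3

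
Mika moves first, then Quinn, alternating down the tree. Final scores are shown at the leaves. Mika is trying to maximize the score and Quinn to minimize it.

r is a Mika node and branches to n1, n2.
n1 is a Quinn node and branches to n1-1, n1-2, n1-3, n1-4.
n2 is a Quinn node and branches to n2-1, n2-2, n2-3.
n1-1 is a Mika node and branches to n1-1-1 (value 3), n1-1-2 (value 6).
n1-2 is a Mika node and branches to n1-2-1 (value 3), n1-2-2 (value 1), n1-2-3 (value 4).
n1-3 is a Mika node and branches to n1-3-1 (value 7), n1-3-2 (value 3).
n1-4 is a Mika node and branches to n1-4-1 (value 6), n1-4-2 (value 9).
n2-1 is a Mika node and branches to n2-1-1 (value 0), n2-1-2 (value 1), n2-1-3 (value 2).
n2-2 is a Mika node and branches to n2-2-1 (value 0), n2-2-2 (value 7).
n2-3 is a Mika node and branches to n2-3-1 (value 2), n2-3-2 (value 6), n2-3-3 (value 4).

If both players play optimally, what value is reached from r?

4

n1-1 (Mika): max(3, 6) = 6
n1-2 (Mika): max(3, 1, 4) = 4
n1-3 (Mika): max(7, 3) = 7
n1-4 (Mika): max(6, 9) = 9
n1 (Quinn): min(6, 4, 7, 9) = 4
n2-1 (Mika): max(0, 1, 2) = 2
n2-2 (Mika): max(0, 7) = 7
n2-3 (Mika): max(2, 6, 4) = 6
n2 (Quinn): min(2, 7, 6) = 2
r (Mika): max(4, 2) = 4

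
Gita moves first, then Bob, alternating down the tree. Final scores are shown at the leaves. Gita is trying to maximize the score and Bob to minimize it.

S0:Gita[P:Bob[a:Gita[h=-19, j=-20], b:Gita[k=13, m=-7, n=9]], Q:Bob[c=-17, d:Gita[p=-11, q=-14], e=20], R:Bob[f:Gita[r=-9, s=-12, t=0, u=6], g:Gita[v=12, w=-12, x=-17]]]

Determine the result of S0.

a (Gita): max(-19, -20) = -19
b (Gita): max(13, -7, 9) = 13
P (Bob): min(-19, 13) = -19
d (Gita): max(-11, -14) = -11
Q (Bob): min(-17, -11, 20) = -17
f (Gita): max(-9, -12, 0, 6) = 6
g (Gita): max(12, -12, -17) = 12
R (Bob): min(6, 12) = 6
S0 (Gita): max(-19, -17, 6) = 6

6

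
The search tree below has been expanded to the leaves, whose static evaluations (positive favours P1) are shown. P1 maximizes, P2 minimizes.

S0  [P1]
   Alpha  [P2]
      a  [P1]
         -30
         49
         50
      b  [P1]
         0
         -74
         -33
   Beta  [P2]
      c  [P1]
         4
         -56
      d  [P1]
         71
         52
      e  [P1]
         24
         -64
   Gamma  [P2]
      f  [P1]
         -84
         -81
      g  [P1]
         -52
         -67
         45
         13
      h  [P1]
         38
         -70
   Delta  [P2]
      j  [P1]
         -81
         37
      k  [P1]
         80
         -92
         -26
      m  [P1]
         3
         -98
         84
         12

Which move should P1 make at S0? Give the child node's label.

a (P1): max(-30, 49, 50) = 50
b (P1): max(0, -74, -33) = 0
Alpha (P2): min(50, 0) = 0
c (P1): max(4, -56) = 4
d (P1): max(71, 52) = 71
e (P1): max(24, -64) = 24
Beta (P2): min(4, 71, 24) = 4
f (P1): max(-84, -81) = -81
g (P1): max(-52, -67, 45, 13) = 45
h (P1): max(38, -70) = 38
Gamma (P2): min(-81, 45, 38) = -81
j (P1): max(-81, 37) = 37
k (P1): max(80, -92, -26) = 80
m (P1): max(3, -98, 84, 12) = 84
Delta (P2): min(37, 80, 84) = 37
S0 (P1): max(0, 4, -81, 37) = 37
P1 at S0 wants the highest of {Alpha=0, Beta=4, Gamma=-81, Delta=37}, so chooses Delta.

Delta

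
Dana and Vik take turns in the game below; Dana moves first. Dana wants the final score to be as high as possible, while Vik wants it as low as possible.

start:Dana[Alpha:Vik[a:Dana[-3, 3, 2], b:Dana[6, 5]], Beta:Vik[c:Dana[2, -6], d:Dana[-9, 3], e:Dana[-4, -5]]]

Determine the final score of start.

3

a (Dana): max(-3, 3, 2) = 3
b (Dana): max(6, 5) = 6
Alpha (Vik): min(3, 6) = 3
c (Dana): max(2, -6) = 2
d (Dana): max(-9, 3) = 3
e (Dana): max(-4, -5) = -4
Beta (Vik): min(2, 3, -4) = -4
start (Dana): max(3, -4) = 3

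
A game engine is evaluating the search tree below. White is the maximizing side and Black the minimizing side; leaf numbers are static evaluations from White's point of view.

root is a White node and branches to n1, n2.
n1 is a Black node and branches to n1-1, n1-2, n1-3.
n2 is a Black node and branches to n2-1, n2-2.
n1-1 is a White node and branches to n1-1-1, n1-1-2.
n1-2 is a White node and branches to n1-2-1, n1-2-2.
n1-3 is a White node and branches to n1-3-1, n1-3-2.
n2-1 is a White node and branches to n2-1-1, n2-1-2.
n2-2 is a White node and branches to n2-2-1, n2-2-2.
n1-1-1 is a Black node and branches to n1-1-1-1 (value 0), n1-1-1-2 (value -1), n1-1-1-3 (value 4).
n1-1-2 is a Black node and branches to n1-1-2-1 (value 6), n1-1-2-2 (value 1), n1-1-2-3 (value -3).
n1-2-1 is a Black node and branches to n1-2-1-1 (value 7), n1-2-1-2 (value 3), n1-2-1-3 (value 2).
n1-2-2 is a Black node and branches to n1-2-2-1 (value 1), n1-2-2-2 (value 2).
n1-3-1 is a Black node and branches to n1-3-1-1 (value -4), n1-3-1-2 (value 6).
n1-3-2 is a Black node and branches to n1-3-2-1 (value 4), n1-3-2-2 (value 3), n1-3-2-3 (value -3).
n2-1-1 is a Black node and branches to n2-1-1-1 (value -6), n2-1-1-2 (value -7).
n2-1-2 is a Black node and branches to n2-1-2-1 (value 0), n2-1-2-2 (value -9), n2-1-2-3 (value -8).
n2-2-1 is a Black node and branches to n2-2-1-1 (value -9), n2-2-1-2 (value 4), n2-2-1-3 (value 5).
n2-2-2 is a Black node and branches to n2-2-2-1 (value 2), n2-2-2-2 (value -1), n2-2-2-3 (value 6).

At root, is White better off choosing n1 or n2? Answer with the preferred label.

n1-1-1 (Black): min(0, -1, 4) = -1
n1-1-2 (Black): min(6, 1, -3) = -3
n1-1 (White): max(-1, -3) = -1
n1-2-1 (Black): min(7, 3, 2) = 2
n1-2-2 (Black): min(1, 2) = 1
n1-2 (White): max(2, 1) = 2
n1-3-1 (Black): min(-4, 6) = -4
n1-3-2 (Black): min(4, 3, -3) = -3
n1-3 (White): max(-4, -3) = -3
n1 (Black): min(-1, 2, -3) = -3
n2-1-1 (Black): min(-6, -7) = -7
n2-1-2 (Black): min(0, -9, -8) = -9
n2-1 (White): max(-7, -9) = -7
n2-2-1 (Black): min(-9, 4, 5) = -9
n2-2-2 (Black): min(2, -1, 6) = -1
n2-2 (White): max(-9, -1) = -1
n2 (Black): min(-7, -1) = -7
White prefers the higher value; n1=-3, n2=-7. n1 is better since -3 > -7.

n1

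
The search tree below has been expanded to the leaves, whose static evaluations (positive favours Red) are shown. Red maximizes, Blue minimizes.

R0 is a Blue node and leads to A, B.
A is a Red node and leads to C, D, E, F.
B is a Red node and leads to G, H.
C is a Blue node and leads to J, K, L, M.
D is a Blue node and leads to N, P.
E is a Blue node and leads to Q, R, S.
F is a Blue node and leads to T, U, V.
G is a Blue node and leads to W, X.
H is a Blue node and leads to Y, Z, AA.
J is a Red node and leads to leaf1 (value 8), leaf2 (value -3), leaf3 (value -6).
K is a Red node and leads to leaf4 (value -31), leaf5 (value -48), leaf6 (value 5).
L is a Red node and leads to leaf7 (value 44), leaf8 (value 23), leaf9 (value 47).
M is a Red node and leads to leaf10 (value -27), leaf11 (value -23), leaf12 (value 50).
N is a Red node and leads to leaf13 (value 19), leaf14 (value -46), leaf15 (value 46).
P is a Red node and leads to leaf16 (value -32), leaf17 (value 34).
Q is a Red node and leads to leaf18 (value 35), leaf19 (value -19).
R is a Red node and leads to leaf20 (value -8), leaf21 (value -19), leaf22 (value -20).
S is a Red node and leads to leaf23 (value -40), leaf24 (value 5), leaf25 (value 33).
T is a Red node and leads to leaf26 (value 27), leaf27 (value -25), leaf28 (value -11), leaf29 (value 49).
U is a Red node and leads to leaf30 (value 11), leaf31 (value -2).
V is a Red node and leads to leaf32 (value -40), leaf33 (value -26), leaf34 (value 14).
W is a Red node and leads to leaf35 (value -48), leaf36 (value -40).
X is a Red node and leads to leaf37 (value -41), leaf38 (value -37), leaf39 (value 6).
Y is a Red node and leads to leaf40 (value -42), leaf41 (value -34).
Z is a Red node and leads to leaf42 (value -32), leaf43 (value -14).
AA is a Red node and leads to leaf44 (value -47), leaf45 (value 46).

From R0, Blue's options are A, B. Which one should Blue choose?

J (Red): max(8, -3, -6) = 8
K (Red): max(-31, -48, 5) = 5
L (Red): max(44, 23, 47) = 47
M (Red): max(-27, -23, 50) = 50
C (Blue): min(8, 5, 47, 50) = 5
N (Red): max(19, -46, 46) = 46
P (Red): max(-32, 34) = 34
D (Blue): min(46, 34) = 34
Q (Red): max(35, -19) = 35
R (Red): max(-8, -19, -20) = -8
S (Red): max(-40, 5, 33) = 33
E (Blue): min(35, -8, 33) = -8
T (Red): max(27, -25, -11, 49) = 49
U (Red): max(11, -2) = 11
V (Red): max(-40, -26, 14) = 14
F (Blue): min(49, 11, 14) = 11
A (Red): max(5, 34, -8, 11) = 34
W (Red): max(-48, -40) = -40
X (Red): max(-41, -37, 6) = 6
G (Blue): min(-40, 6) = -40
Y (Red): max(-42, -34) = -34
Z (Red): max(-32, -14) = -14
AA (Red): max(-47, 46) = 46
H (Blue): min(-34, -14, 46) = -34
B (Red): max(-40, -34) = -34
R0 (Blue): min(34, -34) = -34
Blue at R0 wants the lowest of {A=34, B=-34}, so chooses B.

B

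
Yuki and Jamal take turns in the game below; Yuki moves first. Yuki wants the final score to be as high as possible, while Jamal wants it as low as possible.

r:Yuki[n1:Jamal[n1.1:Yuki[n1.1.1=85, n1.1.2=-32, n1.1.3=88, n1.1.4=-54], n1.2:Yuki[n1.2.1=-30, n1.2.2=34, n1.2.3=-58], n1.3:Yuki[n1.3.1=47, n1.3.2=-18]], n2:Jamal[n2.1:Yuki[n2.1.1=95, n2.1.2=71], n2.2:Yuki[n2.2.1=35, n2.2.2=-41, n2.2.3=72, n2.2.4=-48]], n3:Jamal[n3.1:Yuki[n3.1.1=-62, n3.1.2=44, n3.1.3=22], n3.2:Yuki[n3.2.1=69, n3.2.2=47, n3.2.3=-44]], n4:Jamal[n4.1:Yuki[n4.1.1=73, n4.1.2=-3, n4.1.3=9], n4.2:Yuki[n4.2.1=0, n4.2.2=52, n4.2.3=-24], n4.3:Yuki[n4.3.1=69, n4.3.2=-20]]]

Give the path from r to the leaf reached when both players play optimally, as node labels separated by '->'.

r -> n2 -> n2.2 -> n2.2.3

n1.1 (Yuki): max(85, -32, 88, -54) = 88
n1.2 (Yuki): max(-30, 34, -58) = 34
n1.3 (Yuki): max(47, -18) = 47
n1 (Jamal): min(88, 34, 47) = 34
n2.1 (Yuki): max(95, 71) = 95
n2.2 (Yuki): max(35, -41, 72, -48) = 72
n2 (Jamal): min(95, 72) = 72
n3.1 (Yuki): max(-62, 44, 22) = 44
n3.2 (Yuki): max(69, 47, -44) = 69
n3 (Jamal): min(44, 69) = 44
n4.1 (Yuki): max(73, -3, 9) = 73
n4.2 (Yuki): max(0, 52, -24) = 52
n4.3 (Yuki): max(69, -20) = 69
n4 (Jamal): min(73, 52, 69) = 52
r (Yuki): max(34, 72, 44, 52) = 72
At r, Yuki picks n2 (highest: 72).
At n2, Jamal picks n2.2 (lowest: 72).
At n2.2, Yuki picks n2.2.3 (highest: 72).
Terminal value 72.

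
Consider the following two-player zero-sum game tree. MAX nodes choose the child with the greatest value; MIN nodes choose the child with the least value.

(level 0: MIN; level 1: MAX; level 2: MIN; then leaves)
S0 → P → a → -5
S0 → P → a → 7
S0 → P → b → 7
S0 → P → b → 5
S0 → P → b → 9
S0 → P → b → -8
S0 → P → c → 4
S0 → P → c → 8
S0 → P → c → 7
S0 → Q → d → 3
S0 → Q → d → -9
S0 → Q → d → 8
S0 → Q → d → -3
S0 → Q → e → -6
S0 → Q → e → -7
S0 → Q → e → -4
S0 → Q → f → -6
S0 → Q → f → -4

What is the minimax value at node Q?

d (MIN): min(3, -9, 8, -3) = -9
e (MIN): min(-6, -7, -4) = -7
f (MIN): min(-6, -4) = -6
Q (MAX): max(-9, -7, -6) = -6

-6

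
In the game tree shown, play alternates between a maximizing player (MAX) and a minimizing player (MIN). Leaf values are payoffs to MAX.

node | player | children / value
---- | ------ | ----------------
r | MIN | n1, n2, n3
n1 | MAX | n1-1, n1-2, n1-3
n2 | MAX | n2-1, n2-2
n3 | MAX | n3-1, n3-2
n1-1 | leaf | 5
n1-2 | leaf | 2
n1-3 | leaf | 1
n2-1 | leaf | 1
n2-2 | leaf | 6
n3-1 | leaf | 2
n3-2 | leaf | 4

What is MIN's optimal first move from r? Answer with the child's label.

n1 (MAX): max(5, 2, 1) = 5
n2 (MAX): max(1, 6) = 6
n3 (MAX): max(2, 4) = 4
r (MIN): min(5, 6, 4) = 4
MIN at r wants the lowest of {n1=5, n2=6, n3=4}, so chooses n3.

n3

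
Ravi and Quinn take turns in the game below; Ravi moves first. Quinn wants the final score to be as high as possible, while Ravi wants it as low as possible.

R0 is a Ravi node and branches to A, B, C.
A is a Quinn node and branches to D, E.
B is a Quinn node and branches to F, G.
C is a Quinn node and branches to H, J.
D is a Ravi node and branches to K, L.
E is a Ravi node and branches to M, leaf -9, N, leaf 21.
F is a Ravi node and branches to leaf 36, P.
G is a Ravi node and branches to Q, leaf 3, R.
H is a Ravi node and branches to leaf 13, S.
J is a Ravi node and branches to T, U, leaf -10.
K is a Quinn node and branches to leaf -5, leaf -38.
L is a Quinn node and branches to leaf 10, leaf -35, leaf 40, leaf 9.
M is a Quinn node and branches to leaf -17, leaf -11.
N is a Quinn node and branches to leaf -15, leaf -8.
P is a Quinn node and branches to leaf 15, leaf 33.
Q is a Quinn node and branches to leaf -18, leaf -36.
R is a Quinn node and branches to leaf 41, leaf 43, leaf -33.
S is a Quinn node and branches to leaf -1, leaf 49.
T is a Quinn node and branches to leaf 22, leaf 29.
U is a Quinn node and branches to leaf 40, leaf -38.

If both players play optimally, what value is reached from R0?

-5

K (Quinn): max(-5, -38) = -5
L (Quinn): max(10, -35, 40, 9) = 40
D (Ravi): min(-5, 40) = -5
M (Quinn): max(-17, -11) = -11
N (Quinn): max(-15, -8) = -8
E (Ravi): min(-11, -9, -8, 21) = -11
A (Quinn): max(-5, -11) = -5
P (Quinn): max(15, 33) = 33
F (Ravi): min(36, 33) = 33
Q (Quinn): max(-18, -36) = -18
R (Quinn): max(41, 43, -33) = 43
G (Ravi): min(-18, 3, 43) = -18
B (Quinn): max(33, -18) = 33
S (Quinn): max(-1, 49) = 49
H (Ravi): min(13, 49) = 13
T (Quinn): max(22, 29) = 29
U (Quinn): max(40, -38) = 40
J (Ravi): min(29, 40, -10) = -10
C (Quinn): max(13, -10) = 13
R0 (Ravi): min(-5, 33, 13) = -5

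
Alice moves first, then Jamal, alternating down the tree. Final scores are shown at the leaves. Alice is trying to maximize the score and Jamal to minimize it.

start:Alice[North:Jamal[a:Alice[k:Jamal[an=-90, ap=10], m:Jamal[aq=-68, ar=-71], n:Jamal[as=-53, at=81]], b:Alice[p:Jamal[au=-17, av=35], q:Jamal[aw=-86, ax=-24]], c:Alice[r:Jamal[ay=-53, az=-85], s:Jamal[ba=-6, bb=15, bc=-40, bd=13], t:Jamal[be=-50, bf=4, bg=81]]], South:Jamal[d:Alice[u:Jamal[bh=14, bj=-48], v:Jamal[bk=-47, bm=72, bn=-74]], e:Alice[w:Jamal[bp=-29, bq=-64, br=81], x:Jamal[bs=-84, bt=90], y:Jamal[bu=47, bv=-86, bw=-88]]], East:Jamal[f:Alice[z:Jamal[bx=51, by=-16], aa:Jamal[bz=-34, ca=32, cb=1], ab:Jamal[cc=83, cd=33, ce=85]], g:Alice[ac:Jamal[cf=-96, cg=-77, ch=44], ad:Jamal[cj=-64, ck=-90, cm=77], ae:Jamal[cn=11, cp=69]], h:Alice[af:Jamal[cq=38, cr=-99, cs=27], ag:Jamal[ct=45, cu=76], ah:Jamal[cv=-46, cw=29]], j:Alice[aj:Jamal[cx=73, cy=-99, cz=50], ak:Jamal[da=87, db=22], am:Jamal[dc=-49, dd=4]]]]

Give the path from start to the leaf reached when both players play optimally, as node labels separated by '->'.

k (Jamal): min(-90, 10) = -90
m (Jamal): min(-68, -71) = -71
n (Jamal): min(-53, 81) = -53
a (Alice): max(-90, -71, -53) = -53
p (Jamal): min(-17, 35) = -17
q (Jamal): min(-86, -24) = -86
b (Alice): max(-17, -86) = -17
r (Jamal): min(-53, -85) = -85
s (Jamal): min(-6, 15, -40, 13) = -40
t (Jamal): min(-50, 4, 81) = -50
c (Alice): max(-85, -40, -50) = -40
North (Jamal): min(-53, -17, -40) = -53
u (Jamal): min(14, -48) = -48
v (Jamal): min(-47, 72, -74) = -74
d (Alice): max(-48, -74) = -48
w (Jamal): min(-29, -64, 81) = -64
x (Jamal): min(-84, 90) = -84
y (Jamal): min(47, -86, -88) = -88
e (Alice): max(-64, -84, -88) = -64
South (Jamal): min(-48, -64) = -64
z (Jamal): min(51, -16) = -16
aa (Jamal): min(-34, 32, 1) = -34
ab (Jamal): min(83, 33, 85) = 33
f (Alice): max(-16, -34, 33) = 33
ac (Jamal): min(-96, -77, 44) = -96
ad (Jamal): min(-64, -90, 77) = -90
ae (Jamal): min(11, 69) = 11
g (Alice): max(-96, -90, 11) = 11
af (Jamal): min(38, -99, 27) = -99
ag (Jamal): min(45, 76) = 45
ah (Jamal): min(-46, 29) = -46
h (Alice): max(-99, 45, -46) = 45
aj (Jamal): min(73, -99, 50) = -99
ak (Jamal): min(87, 22) = 22
am (Jamal): min(-49, 4) = -49
j (Alice): max(-99, 22, -49) = 22
East (Jamal): min(33, 11, 45, 22) = 11
start (Alice): max(-53, -64, 11) = 11
At start, Alice picks East (highest: 11).
At East, Jamal picks g (lowest: 11).
At g, Alice picks ae (highest: 11).
At ae, Jamal picks cn (lowest: 11).
Terminal value 11.

start -> East -> g -> ae -> cn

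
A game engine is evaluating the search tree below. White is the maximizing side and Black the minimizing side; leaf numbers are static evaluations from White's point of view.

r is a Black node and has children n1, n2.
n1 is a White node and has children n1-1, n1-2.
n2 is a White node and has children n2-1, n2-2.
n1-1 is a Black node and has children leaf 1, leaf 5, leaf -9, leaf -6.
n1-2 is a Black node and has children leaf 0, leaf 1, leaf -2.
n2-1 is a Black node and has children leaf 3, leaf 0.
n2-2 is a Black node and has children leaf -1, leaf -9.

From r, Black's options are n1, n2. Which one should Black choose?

n1

n1-1 (Black): min(1, 5, -9, -6) = -9
n1-2 (Black): min(0, 1, -2) = -2
n1 (White): max(-9, -2) = -2
n2-1 (Black): min(3, 0) = 0
n2-2 (Black): min(-1, -9) = -9
n2 (White): max(0, -9) = 0
r (Black): min(-2, 0) = -2
Black at r wants the lowest of {n1=-2, n2=0}, so chooses n1.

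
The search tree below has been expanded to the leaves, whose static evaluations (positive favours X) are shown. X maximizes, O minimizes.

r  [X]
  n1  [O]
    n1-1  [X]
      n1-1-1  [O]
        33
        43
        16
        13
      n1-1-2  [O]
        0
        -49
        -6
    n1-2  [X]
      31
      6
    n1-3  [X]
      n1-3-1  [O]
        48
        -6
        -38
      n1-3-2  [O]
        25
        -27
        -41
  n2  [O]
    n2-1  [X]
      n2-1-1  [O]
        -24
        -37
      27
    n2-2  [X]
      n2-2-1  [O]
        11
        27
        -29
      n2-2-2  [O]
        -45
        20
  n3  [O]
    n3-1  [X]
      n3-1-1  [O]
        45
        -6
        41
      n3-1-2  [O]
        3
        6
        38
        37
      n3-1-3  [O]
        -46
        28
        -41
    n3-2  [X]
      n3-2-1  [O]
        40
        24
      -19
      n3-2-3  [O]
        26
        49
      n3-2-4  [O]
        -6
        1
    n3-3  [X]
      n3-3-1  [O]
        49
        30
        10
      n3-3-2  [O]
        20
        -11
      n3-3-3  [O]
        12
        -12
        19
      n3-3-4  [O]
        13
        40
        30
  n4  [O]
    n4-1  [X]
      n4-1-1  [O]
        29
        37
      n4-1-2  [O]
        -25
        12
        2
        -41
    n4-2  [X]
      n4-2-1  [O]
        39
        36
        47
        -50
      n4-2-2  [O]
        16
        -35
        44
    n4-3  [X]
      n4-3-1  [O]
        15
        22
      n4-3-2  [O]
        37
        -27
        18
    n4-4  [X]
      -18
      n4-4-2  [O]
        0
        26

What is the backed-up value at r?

n1-1-1 (O): min(33, 43, 16, 13) = 13
n1-1-2 (O): min(0, -49, -6) = -49
n1-1 (X): max(13, -49) = 13
n1-2 (X): max(31, 6) = 31
n1-3-1 (O): min(48, -6, -38) = -38
n1-3-2 (O): min(25, -27, -41) = -41
n1-3 (X): max(-38, -41) = -38
n1 (O): min(13, 31, -38) = -38
n2-1-1 (O): min(-24, -37) = -37
n2-1 (X): max(-37, 27) = 27
n2-2-1 (O): min(11, 27, -29) = -29
n2-2-2 (O): min(-45, 20) = -45
n2-2 (X): max(-29, -45) = -29
n2 (O): min(27, -29) = -29
n3-1-1 (O): min(45, -6, 41) = -6
n3-1-2 (O): min(3, 6, 38, 37) = 3
n3-1-3 (O): min(-46, 28, -41) = -46
n3-1 (X): max(-6, 3, -46) = 3
n3-2-1 (O): min(40, 24) = 24
n3-2-3 (O): min(26, 49) = 26
n3-2-4 (O): min(-6, 1) = -6
n3-2 (X): max(24, -19, 26, -6) = 26
n3-3-1 (O): min(49, 30, 10) = 10
n3-3-2 (O): min(20, -11) = -11
n3-3-3 (O): min(12, -12, 19) = -12
n3-3-4 (O): min(13, 40, 30) = 13
n3-3 (X): max(10, -11, -12, 13) = 13
n3 (O): min(3, 26, 13) = 3
n4-1-1 (O): min(29, 37) = 29
n4-1-2 (O): min(-25, 12, 2, -41) = -41
n4-1 (X): max(29, -41) = 29
n4-2-1 (O): min(39, 36, 47, -50) = -50
n4-2-2 (O): min(16, -35, 44) = -35
n4-2 (X): max(-50, -35) = -35
n4-3-1 (O): min(15, 22) = 15
n4-3-2 (O): min(37, -27, 18) = -27
n4-3 (X): max(15, -27) = 15
n4-4-2 (O): min(0, 26) = 0
n4-4 (X): max(-18, 0) = 0
n4 (O): min(29, -35, 15, 0) = -35
r (X): max(-38, -29, 3, -35) = 3

3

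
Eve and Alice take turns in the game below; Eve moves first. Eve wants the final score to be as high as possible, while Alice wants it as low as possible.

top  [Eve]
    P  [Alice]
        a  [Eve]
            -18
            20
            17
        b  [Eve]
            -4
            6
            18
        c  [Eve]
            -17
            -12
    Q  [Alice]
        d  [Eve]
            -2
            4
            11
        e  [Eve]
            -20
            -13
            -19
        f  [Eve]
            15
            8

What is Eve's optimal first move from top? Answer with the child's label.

a (Eve): max(-18, 20, 17) = 20
b (Eve): max(-4, 6, 18) = 18
c (Eve): max(-17, -12) = -12
P (Alice): min(20, 18, -12) = -12
d (Eve): max(-2, 4, 11) = 11
e (Eve): max(-20, -13, -19) = -13
f (Eve): max(15, 8) = 15
Q (Alice): min(11, -13, 15) = -13
top (Eve): max(-12, -13) = -12
Eve at top wants the highest of {P=-12, Q=-13}, so chooses P.

P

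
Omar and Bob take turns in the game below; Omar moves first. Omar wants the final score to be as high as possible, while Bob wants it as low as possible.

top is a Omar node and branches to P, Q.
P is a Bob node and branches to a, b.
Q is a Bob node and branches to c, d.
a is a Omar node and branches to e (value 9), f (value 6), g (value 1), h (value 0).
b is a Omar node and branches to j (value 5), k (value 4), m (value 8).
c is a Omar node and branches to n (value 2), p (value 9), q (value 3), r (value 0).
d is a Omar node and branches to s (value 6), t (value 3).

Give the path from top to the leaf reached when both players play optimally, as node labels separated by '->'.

top -> P -> b -> m

a (Omar): max(9, 6, 1, 0) = 9
b (Omar): max(5, 4, 8) = 8
P (Bob): min(9, 8) = 8
c (Omar): max(2, 9, 3, 0) = 9
d (Omar): max(6, 3) = 6
Q (Bob): min(9, 6) = 6
top (Omar): max(8, 6) = 8
At top, Omar picks P (highest: 8).
At P, Bob picks b (lowest: 8).
At b, Omar picks m (highest: 8).
Terminal value 8.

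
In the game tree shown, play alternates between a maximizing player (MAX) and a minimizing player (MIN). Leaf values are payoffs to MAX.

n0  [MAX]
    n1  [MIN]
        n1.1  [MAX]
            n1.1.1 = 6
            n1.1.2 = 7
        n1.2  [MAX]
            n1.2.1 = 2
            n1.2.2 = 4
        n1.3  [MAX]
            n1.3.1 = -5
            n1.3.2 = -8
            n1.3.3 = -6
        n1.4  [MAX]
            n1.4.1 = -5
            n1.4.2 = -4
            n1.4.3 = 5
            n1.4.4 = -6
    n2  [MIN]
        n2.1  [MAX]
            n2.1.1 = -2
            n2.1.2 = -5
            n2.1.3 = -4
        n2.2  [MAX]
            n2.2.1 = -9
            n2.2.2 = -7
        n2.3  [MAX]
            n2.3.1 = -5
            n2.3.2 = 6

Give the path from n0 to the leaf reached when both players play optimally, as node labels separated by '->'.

n0 -> n1 -> n1.3 -> n1.3.1

n1.1 (MAX): max(6, 7) = 7
n1.2 (MAX): max(2, 4) = 4
n1.3 (MAX): max(-5, -8, -6) = -5
n1.4 (MAX): max(-5, -4, 5, -6) = 5
n1 (MIN): min(7, 4, -5, 5) = -5
n2.1 (MAX): max(-2, -5, -4) = -2
n2.2 (MAX): max(-9, -7) = -7
n2.3 (MAX): max(-5, 6) = 6
n2 (MIN): min(-2, -7, 6) = -7
n0 (MAX): max(-5, -7) = -5
At n0, MAX picks n1 (highest: -5).
At n1, MIN picks n1.3 (lowest: -5).
At n1.3, MAX picks n1.3.1 (highest: -5).
Terminal value -5.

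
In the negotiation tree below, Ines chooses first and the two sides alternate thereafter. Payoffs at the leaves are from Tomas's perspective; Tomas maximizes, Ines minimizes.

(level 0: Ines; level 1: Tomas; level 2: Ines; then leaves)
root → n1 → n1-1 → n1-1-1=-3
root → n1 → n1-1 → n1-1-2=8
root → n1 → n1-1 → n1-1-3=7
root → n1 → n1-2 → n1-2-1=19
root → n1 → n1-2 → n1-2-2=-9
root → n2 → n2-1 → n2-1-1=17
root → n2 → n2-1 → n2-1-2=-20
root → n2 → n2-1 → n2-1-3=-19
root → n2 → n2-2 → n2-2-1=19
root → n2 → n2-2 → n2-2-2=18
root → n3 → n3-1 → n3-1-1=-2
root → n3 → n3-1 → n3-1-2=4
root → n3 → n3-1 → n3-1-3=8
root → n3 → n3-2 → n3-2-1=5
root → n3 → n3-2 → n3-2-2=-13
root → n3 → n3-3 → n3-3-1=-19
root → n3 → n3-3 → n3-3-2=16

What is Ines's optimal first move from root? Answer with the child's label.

n1-1 (Ines): min(-3, 8, 7) = -3
n1-2 (Ines): min(19, -9) = -9
n1 (Tomas): max(-3, -9) = -3
n2-1 (Ines): min(17, -20, -19) = -20
n2-2 (Ines): min(19, 18) = 18
n2 (Tomas): max(-20, 18) = 18
n3-1 (Ines): min(-2, 4, 8) = -2
n3-2 (Ines): min(5, -13) = -13
n3-3 (Ines): min(-19, 16) = -19
n3 (Tomas): max(-2, -13, -19) = -2
root (Ines): min(-3, 18, -2) = -3
Ines at root wants the lowest of {n1=-3, n2=18, n3=-2}, so chooses n1.

n1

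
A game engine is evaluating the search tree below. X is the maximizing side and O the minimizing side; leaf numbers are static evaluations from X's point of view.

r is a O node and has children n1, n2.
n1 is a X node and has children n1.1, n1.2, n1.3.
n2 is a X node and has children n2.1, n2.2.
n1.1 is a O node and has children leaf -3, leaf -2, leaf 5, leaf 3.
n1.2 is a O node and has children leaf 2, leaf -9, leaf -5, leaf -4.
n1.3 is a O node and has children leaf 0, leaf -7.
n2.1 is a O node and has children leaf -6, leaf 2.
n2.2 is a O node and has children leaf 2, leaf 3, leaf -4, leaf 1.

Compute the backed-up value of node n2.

n2.1 (O): min(-6, 2) = -6
n2.2 (O): min(2, 3, -4, 1) = -4
n2 (X): max(-6, -4) = -4

-4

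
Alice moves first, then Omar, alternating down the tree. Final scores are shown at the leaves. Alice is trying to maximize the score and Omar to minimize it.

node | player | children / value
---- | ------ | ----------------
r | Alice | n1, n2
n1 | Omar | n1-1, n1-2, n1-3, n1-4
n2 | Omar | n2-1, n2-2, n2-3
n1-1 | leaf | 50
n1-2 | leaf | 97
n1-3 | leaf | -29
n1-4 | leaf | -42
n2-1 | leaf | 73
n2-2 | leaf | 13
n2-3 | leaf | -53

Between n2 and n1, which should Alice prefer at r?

n2 (Omar): min(73, 13, -53) = -53
n1 (Omar): min(50, 97, -29, -42) = -42
Alice prefers the higher value; n2=-53, n1=-42. n1 is better since -42 > -53.

n1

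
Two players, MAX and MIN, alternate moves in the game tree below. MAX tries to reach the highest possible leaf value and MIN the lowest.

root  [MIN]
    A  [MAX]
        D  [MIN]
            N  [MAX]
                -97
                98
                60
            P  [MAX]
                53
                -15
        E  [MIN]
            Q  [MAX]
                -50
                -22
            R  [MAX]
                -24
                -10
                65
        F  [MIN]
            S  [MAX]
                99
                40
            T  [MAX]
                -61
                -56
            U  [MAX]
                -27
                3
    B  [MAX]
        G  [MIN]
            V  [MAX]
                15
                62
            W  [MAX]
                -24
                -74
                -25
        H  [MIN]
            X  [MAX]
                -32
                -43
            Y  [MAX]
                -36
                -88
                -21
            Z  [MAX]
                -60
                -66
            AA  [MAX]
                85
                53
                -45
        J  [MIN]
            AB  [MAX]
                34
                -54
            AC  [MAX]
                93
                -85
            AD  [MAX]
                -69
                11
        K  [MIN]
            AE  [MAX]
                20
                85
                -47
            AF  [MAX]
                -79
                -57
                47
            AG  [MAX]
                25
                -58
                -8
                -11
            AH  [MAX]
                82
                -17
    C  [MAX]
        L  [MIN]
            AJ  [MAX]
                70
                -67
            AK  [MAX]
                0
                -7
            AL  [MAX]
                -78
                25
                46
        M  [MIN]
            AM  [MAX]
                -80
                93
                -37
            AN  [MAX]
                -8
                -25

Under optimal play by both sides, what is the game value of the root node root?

0

N (MAX): max(-97, 98, 60) = 98
P (MAX): max(53, -15) = 53
D (MIN): min(98, 53) = 53
Q (MAX): max(-50, -22) = -22
R (MAX): max(-24, -10, 65) = 65
E (MIN): min(-22, 65) = -22
S (MAX): max(99, 40) = 99
T (MAX): max(-61, -56) = -56
U (MAX): max(-27, 3) = 3
F (MIN): min(99, -56, 3) = -56
A (MAX): max(53, -22, -56) = 53
V (MAX): max(15, 62) = 62
W (MAX): max(-24, -74, -25) = -24
G (MIN): min(62, -24) = -24
X (MAX): max(-32, -43) = -32
Y (MAX): max(-36, -88, -21) = -21
Z (MAX): max(-60, -66) = -60
AA (MAX): max(85, 53, -45) = 85
H (MIN): min(-32, -21, -60, 85) = -60
AB (MAX): max(34, -54) = 34
AC (MAX): max(93, -85) = 93
AD (MAX): max(-69, 11) = 11
J (MIN): min(34, 93, 11) = 11
AE (MAX): max(20, 85, -47) = 85
AF (MAX): max(-79, -57, 47) = 47
AG (MAX): max(25, -58, -8, -11) = 25
AH (MAX): max(82, -17) = 82
K (MIN): min(85, 47, 25, 82) = 25
B (MAX): max(-24, -60, 11, 25) = 25
AJ (MAX): max(70, -67) = 70
AK (MAX): max(0, -7) = 0
AL (MAX): max(-78, 25, 46) = 46
L (MIN): min(70, 0, 46) = 0
AM (MAX): max(-80, 93, -37) = 93
AN (MAX): max(-8, -25) = -8
M (MIN): min(93, -8) = -8
C (MAX): max(0, -8) = 0
root (MIN): min(53, 25, 0) = 0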